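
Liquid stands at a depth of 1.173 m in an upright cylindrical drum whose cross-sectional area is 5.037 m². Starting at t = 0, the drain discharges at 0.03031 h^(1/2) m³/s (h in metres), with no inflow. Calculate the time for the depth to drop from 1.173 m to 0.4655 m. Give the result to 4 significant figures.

Unsteady balance on liquid volume: A dh/dt = −0.03031 √h.
∫ h^(−1/2) dh = −(0.03031/A) ∫ dt, giving 2√h = 2√h₀ − (0.03031/A) t.
t = 2A(√h₀ − √h)/0.03031 = 2·5.037·(√1.173 − √0.4655)/0.03031
  = 10.0740 × (1.08305 − 0.682276) / 0.03031 = 133.204 s.

133.2 s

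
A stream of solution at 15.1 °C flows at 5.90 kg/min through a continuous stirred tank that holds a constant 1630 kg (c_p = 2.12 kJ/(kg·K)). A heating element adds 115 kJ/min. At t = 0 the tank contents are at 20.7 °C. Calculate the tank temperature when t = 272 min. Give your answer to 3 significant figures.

23.0 °C

M c_p dT/dt = ṁ c_p (T_in − T) + Q̇.
τ = M/ṁ = 276.27 min; T_ss = T_in + Q̇/(ṁ c_p) = 15.1 + 115/(5.90·2.12) = 24.294 °C.
Solution: T(t) = T_ss + (T₀ − T_ss) e^(−t/τ).
T(272) = 24.294 + (-3.5941)·e^(−272/276.27) = 24.294 + (-3.5941)·0.37361 = 22.951 °C.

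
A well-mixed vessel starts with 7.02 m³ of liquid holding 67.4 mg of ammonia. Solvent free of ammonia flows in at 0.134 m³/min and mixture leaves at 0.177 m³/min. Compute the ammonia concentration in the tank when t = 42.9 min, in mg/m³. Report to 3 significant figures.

Let m(t) be the amount of ammonia. Volume: V(t) = V₀ + (Q_in − Q_out) t = 7.02 − 0.043000 t; V(42.9) = 5.1753 m³.
No ammonia enters, so dm/dt = −Q_out · (m/V).
dm/m = −Q_out dt/(V₀ − 0.043000 t); integrating gives ln(m/m₀) = −(Q_out/(Q_in−Q_out)) ln(V/V₀).
m = m₀ (V₀/V)^(Q_out/(Q_in−Q_out)) = 67.4 × (7.02/5.1753)^(-4.1163) = 19.216 mg.
C = m/V = 19.216/5.1753 = 3.7130 mg/m³.

3.71 mg/m³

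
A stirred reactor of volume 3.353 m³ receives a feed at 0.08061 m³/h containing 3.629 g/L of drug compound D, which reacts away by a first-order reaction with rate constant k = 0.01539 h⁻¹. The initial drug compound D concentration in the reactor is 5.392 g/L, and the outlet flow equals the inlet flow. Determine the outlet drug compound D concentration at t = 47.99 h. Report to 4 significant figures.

Species balance: V dC/dt = Q C_in − Q C − k V C.
This is linear with rate a = Q/V + k = 0.0394312 h⁻¹.
C_ss = Q C_in/(Q + kV) = 2.21260 g/L; C(t) = C_ss + (C₀ − C_ss) e^(−a t).
C(47.99) = 2.21260 + (3.17940)·e^(−0.0394312·47.99) = 2.21260 + (3.17940)·0.150725 = 2.69181 g/L.

2.692 g/L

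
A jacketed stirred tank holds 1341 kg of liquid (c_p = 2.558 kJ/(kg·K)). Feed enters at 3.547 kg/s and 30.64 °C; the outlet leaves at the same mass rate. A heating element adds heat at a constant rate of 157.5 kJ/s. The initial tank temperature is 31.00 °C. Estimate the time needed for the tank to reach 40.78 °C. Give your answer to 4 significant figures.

M c_p dT/dt = ṁ c_p (T_in − T) + Q̇.
τ = M/ṁ = 378.066 s; T_ss = T_in + Q̇/(ṁ c_p) = 47.9988 °C.
T(t) = T_ss + (T₀ − T_ss) e^(−t/τ). Set T = 40.78:
e^(−t/τ) = (40.78 − 47.9988)/(31.00 − 47.9988) = 0.424664
t = −378.066 · ln(0.424664) = 323.797 s.

323.8 s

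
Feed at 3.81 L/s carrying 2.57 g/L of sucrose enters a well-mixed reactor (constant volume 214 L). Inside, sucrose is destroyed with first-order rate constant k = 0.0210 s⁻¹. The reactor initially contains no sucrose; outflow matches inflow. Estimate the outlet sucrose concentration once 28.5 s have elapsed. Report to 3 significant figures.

0.789 g/L

Species balance: V dC/dt = Q C_in − Q C − k V C.
dC/dt = (Q/V) C_in − (Q/V + k) C; effective rate a = Q/V + k = 0.017804 + 0.0210 = 0.038804 s⁻¹.
C_ss = Q C_in/(Q + kV) = 1.1792 g/L; C(t) = C_ss + (C₀ − C_ss) e^(−a t).
C(28.5) = 1.1792 + (-1.1792)·e^(−0.038804·28.5) = 1.1792 + (-1.1792)·0.33091 = 0.78896 g/L.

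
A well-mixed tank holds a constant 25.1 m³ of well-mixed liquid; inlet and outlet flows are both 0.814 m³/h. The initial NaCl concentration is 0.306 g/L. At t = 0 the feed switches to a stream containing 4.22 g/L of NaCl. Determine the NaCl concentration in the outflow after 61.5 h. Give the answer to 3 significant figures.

3.69 g/L

Unsteady species balance (constant V, well mixed): V dC/dt = Q(C_in − C).
Rewrite as dC/dt + C/τ = C_in/τ, τ = V/Q = 30.835 h.
Integrating: C(t) = C_in + (C₀ − C_in) e^(−t/τ).
C(61.5) = 4.22 + (0.306 − 4.22)·e^(−61.5/30.835) = 4.22 + (-3.9140)·0.13609 = 3.6874 g/L.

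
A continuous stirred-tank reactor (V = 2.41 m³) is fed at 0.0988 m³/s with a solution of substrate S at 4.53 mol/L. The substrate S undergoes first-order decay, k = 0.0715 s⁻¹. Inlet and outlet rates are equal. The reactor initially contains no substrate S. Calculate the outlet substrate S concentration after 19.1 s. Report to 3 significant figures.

1.46 mol/L

V dC/dt = Q(C_in − C) − k V C.
dC/dt = (Q/V) C_in − (Q/V + k) C; effective rate a = Q/V + k = 0.040996 + 0.0715 = 0.11250 s⁻¹.
C_ss = Q C_in/(Q + kV) = 1.6508 mol/L; C(t) = C_ss + (C₀ − C_ss) e^(−a t).
C(19.1) = 1.6508 + (-1.6508)·e^(−0.11250·19.1) = 1.6508 + (-1.6508)·0.11664 = 1.4583 mol/L.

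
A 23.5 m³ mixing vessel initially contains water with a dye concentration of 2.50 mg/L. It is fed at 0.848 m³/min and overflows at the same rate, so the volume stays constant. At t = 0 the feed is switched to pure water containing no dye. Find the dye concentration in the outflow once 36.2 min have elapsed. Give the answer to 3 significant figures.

0.677 mg/L

Species balance on the tank: V dC/dt = Q(C_in − C).
Time constant τ = V/Q = 23.5/0.848 = 27.712 min.
C approaches C_in exponentially: C(t) = C_in + (C₀ − C_in) e^(−t/τ).
C(36.2) = 0 + (2.50 − 0)·e^(−36.2/27.712) = 0 + (2.5000)·0.27083 = 0.67706 mg/L.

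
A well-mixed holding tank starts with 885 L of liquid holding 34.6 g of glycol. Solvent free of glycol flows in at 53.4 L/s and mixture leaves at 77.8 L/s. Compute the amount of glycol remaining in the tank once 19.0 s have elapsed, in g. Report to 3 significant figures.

3.25 g

Total volume: dV/dt = Q_in − Q_out = -24.400 L/s, so V(t) = 885 − 24.400 t and V(19.0) = 421.40 L.
Species balance (pure solvent in): dm/dt = −Q_out · m/V(t).
dm/m = −Q_out dt/(V₀ − 24.400 t); integrating gives ln(m/m₀) = −(Q_out/(Q_in−Q_out)) ln(V/V₀).
m = m₀ (V₀/V)^(Q_out/(Q_in−Q_out)) = 34.6 × (885/421.40)^(-3.1885) = 3.2477 g.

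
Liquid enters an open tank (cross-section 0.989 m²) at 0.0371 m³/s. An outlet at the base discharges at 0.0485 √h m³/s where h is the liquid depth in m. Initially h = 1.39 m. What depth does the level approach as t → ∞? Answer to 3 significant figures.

0.585 m

A dh/dt = Q_in − 0.0485 √h. Steady state requires inflow = outflow:
Q_in = 0.0485 √h_ss ⇒ √h_ss = 0.0371/0.0485 = 0.76495.
h_ss = 0.76495² = 0.58515 m. (Since h₀ = 1.39 m > h_ss, the level will fall toward this value.)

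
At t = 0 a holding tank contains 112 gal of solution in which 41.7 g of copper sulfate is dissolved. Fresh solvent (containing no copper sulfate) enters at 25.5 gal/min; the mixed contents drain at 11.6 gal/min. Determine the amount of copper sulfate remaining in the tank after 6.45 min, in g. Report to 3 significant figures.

Let m(t) be the amount of copper sulfate. Volume: V(t) = V₀ + (Q_in − Q_out) t = 112 + 13.900 t; V(6.45) = 201.66 gal.
Solute balance: dm/dt = 0 − Q_out C = −Q_out m/V(t).
Separate: dm/m = −Q_out dt/V(t) ⇒ ln(m/m₀) = −(Q_out/(Q_in−Q_out)) ln(V/V₀).
m = m₀ (V₀/V)^(Q_out/(Q_in−Q_out)) = 41.7 × (112/201.66)^(0.83453) = 25.527 g.

25.5 g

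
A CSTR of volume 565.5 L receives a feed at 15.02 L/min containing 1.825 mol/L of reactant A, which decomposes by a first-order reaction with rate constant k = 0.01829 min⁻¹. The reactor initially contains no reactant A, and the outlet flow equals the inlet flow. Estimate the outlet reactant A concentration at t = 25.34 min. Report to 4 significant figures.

Accumulation = in − out − consumed: V dC/dt = Q C_in − Q C − k V C.
dC/dt = (Q/V) C_in − (Q/V + k) C; effective rate a = Q/V + k = 0.0265606 + 0.01829 = 0.0448506 min⁻¹.
C_ss = Q C_in/(Q + kV) = 1.08077 mol/L; C(t) = C_ss + (C₀ − C_ss) e^(−a t).
C(25.34) = 1.08077 + (-1.08077)·e^(−0.0448506·25.34) = 1.08077 + (-1.08077)·0.320936 = 0.733910 mol/L.

0.7339 mol/L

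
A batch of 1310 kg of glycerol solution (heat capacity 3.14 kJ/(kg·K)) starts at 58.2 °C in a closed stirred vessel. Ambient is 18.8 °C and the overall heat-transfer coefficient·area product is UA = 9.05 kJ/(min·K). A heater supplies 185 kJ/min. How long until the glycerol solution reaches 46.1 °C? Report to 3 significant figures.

462 min

Heat balance on the well-mixed liquid: M c_p dT/dt = −UA(T − T_amb) + Q̇.
τ = M c_p/UA = 454.52 min; T_ss = T_amb + Q̇/UA = 18.8 + 185/9.05 = 39.242 °C.
T(t) = T_ss + (T₀ − T_ss)e^(−t/τ); set T = 46.1:
t = −τ ln[(T − T_ss)/(T₀ − T_ss)] = −454.52 · ln(0.36175) = 462.16 min.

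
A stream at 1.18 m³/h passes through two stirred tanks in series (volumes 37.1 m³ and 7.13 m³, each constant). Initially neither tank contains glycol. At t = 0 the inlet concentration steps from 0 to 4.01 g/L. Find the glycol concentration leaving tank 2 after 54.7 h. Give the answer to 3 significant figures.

3.14 g/L

Time constants: τᵢ = Vᵢ/Q for each well-mixed tank.
τ₁ = 37.1/1.18 = 31.441 h; τ₂ = 7.13/1.18 = 6.0424 h.
Solving the cascade with C₁(0)=C₂(0)=0 gives C₂(t) = C_in[1 − (τ₁ e^(−t/τ₁) − τ₂ e^(−t/τ₂))/(τ₁ − τ₂)].
At t = 54.7: e^(−t/τ₁) = 0.17556, e^(−t/τ₂) = 0.00011707.
C₂ = 4.01·[1 − (31.441·0.17556 − 6.0424·0.00011707)/(25.398)] = 4.01·0.78270 = 3.1386 g/L.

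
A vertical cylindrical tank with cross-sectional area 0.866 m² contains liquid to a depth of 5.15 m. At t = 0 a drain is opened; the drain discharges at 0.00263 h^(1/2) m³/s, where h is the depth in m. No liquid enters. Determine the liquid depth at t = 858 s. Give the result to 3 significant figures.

Volume balance on the tank: A dh/dt = −0.00263 √h.
Separate and integrate: 2(√h − √h₀) = −(0.00263/A) t.
√h = √5.15 − 0.00263·858/(2·0.866) = 2.2694 − 1.3029 = 0.96651.
h = 0.96651² = 0.93414 m.

0.934 m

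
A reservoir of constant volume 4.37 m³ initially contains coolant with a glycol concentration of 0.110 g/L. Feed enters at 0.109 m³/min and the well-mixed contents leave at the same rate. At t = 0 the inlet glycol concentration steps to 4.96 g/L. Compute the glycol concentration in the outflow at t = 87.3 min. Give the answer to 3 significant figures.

Species balance on the tank: V dC/dt = Q(C_in − C).
So dC/dt = (C_in − C)/τ with τ = V/Q = 4.37/0.109 = 40.092 min.
Integrating: C(t) = C_in + (C₀ − C_in) e^(−t/τ).
C(87.3) = 4.96 + (0.110 − 4.96)·e^(−87.3/40.092) = 4.96 + (-4.8500)·0.11332 = 4.4104 g/L.

4.41 g/L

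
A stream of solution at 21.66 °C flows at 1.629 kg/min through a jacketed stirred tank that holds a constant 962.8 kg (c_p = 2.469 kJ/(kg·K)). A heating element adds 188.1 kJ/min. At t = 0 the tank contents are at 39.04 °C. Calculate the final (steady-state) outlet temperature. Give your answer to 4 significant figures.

M c_p dT/dt = ṁ c_p (T_in − T) + Q̇.
At steady state dT/dt = 0 ⇒ T_ss = T_in + Q̇/(ṁ c_p) = 21.66 + 188.1/(1.629·2.469) = 68.4278 °C.

68.43 °C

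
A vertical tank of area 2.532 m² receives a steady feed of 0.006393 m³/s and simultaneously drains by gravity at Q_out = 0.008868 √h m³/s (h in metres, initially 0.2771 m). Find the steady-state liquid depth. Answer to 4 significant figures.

Level balance: A dh/dt = 0.006393 − 0.008868 √h. Setting dh/dt = 0:
Q_in = 0.008868 √h_ss ⇒ √h_ss = 0.006393/0.008868 = 0.720907.
h_ss = 0.720907² = 0.519706 m. (Since h₀ = 0.2771 m < h_ss, the level will rise toward this value.)

0.5197 m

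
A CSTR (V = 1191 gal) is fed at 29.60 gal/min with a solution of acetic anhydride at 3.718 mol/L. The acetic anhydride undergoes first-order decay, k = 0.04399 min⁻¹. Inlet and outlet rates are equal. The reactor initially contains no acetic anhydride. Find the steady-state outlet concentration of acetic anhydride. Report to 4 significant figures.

1.342 mol/L

Accumulation = in − out − consumed: V dC/dt = Q C_in − Q C − k V C.
Steady state (dC/dt = 0): C_ss = Q C_in/(Q + kV) = C_in/(1 + kV/Q).
C_ss = 29.60·3.718/(29.60 + 0.04399·1191) = 110.053/81.9921 = 1.34224 mol/L.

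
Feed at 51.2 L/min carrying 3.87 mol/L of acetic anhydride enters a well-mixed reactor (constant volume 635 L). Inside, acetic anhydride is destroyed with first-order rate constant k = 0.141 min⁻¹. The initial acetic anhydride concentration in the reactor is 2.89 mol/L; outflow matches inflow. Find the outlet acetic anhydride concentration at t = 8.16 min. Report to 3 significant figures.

1.65 mol/L

Accumulation = in − out − consumed: V dC/dt = Q C_in − Q C − k V C.
This is linear with rate a = Q/V + k = 0.22163 min⁻¹.
C_ss = Q C_in/(Q + kV) = 1.4079 mol/L; C(t) = C_ss + (C₀ − C_ss) e^(−a t).
C(8.16) = 1.4079 + (1.4821)·e^(−0.22163·8.16) = 1.4079 + (1.4821)·0.16390 = 1.6508 mol/L.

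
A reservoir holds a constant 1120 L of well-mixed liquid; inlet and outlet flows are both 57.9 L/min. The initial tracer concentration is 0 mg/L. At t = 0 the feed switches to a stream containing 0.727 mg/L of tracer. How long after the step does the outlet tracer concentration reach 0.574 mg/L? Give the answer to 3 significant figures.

Transient balance on the dissolved component: V dC/dt = Q(C_in − C), so τ = V/Q = 19.344 min.
C(t) = C_in + (C₀ − C_in) e^(−t/τ). Set C = 0.574 and solve for t:
e^(−t/τ) = (C − C_in)/(C₀ − C_in) = (0.574 − 0.727)/(0 − 0.727) = 0.21045
t = −τ ln(…) = 19.344 × 1.5585 = 30.147 min.

30.1 min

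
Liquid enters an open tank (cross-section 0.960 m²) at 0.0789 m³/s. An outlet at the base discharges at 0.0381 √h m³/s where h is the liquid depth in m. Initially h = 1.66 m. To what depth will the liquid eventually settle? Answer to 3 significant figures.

4.29 m

Mass balance (ρ constant): A dh/dt = Q_in − 0.0381 √h. At steady state dh/dt = 0:
Q_in = 0.0381 √h_ss ⇒ √h_ss = 0.0789/0.0381 = 2.0709.
h_ss = 2.0709² = 4.2885 m. (Since h₀ = 1.66 m < h_ss, the level will rise toward this value.)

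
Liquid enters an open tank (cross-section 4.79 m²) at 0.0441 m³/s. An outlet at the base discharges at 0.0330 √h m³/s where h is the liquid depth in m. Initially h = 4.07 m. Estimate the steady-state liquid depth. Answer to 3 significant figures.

A dh/dt = Q_in − 0.0330 √h. Steady state requires inflow = outflow:
Q_in = 0.0330 √h_ss ⇒ √h_ss = 0.0441/0.0330 = 1.3364.
h_ss = 1.3364² = 1.7859 m. (Since h₀ = 4.07 m > h_ss, the level will fall toward this value.)

1.79 m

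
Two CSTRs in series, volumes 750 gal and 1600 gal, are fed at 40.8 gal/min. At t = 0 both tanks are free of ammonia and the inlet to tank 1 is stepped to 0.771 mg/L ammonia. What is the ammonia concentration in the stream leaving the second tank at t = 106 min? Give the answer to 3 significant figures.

Each tank obeys Vᵢ dCᵢ/dt = Q(Cᵢ₋₁ − Cᵢ), so τᵢ = Vᵢ/Q.
τ₁ = 750/40.8 = 18.382 min; τ₂ = 1600/40.8 = 39.216 min.
Solving the cascade with C₁(0)=C₂(0)=0 gives C₂(t) = C_in[1 − (τ₁ e^(−t/τ₁) − τ₂ e^(−t/τ₂))/(τ₁ − τ₂)].
At t = 106: e^(−t/τ₁) = 0.0031310, e^(−t/τ₂) = 0.067004.
C₂ = 0.771·[1 − (18.382·0.0031310 − 39.216·0.067004)/(-20.833)] = 0.771·0.87664 = 0.67589 mg/L.

0.676 mg/L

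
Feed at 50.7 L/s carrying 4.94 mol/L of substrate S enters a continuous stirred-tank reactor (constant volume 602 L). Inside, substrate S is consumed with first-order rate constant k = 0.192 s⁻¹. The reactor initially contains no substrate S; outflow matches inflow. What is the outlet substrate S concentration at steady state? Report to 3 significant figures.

Accumulation = in − out − consumed: V dC/dt = Q C_in − Q C − k V C.
At steady state: 0 = Q C_in − (Q + kV) C_ss, so C_ss = Q C_in/(Q + kV).
C_ss = 50.7·4.94/(50.7 + 0.192·602) = 250.46/166.28 = 1.5062 mol/L.

1.51 mol/L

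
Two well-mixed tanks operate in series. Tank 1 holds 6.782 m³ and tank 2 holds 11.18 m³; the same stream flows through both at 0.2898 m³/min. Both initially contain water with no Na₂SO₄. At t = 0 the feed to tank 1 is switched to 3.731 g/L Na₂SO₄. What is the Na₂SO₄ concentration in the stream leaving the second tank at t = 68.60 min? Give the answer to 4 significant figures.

Species balance on tank i: dCᵢ/dt = (Cᵢ₋₁ − Cᵢ)/τᵢ with τᵢ = Vᵢ/Q.
τ₁ = 6.782/0.2898 = 23.4023 min; τ₂ = 11.18/0.2898 = 38.5783 min.
Tank 1: C₁ = C_in(1 − e^(−t/τ₁)). Tank 2 (τ₁ ≠ τ₂): C₂ = C_in[1 − (τ₁ e^(−t/τ₁) − τ₂ e^(−t/τ₂))/(τ₁ − τ₂)].
At t = 68.60: e^(−t/τ₁) = 0.0533261, e^(−t/τ₂) = 0.168942.
C₂ = 3.731·[1 − (23.4023·0.0533261 − 38.5783·0.168942)/(-15.1760)] = 3.731·0.652771 = 2.43549 g/L.

2.435 g/L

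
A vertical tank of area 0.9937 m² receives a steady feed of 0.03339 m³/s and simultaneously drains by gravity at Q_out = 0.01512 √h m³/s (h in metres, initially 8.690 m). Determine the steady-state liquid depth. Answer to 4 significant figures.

4.877 m

A dh/dt = Q_in − 0.01512 √h. Steady state requires inflow = outflow:
Q_in = 0.01512 √h_ss ⇒ √h_ss = 0.03339/0.01512 = 2.20833.
h_ss = 2.20833² = 4.87674 m. (Since h₀ = 8.690 m > h_ss, the level will fall toward this value.)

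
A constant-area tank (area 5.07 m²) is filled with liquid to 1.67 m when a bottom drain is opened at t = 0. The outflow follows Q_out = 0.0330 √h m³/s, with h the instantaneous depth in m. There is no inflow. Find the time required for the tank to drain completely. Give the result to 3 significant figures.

397 s

Volume balance on the tank: A dh/dt = −0.0330 √h.
This is separable: 2 d(√h)/dt = −0.0330/A, so √h = √h₀ − (0.0330/(2A)) t.
Tank is empty when √h = 0: t_empty = 2A√h₀/0.0330.
t_empty = 2·5.07·√1.67/0.0330 = 10.140·1.2923/0.0330 = 397.08 s.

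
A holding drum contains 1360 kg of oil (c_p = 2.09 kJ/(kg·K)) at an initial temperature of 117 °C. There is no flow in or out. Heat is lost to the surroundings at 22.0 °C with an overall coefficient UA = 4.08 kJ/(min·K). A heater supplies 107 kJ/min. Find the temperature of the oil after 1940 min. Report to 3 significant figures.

M c_p dT/dt = −UA(T − T_amb) + Q̇.
dT/dt = (T_ss − T)/τ with T_ss = T_amb + Q̇/UA = 22.0 + 107/4.08 = 48.225 °C, τ = M c_p/UA = 1360·2.09/4.08 = 696.67 min.
Solution: T(t) = T_ss + (T₀ − T_ss) e^(−t/τ).
T(1940) = 48.225 + (68.775)·0.061748 = 52.472 °C.

52.5 °C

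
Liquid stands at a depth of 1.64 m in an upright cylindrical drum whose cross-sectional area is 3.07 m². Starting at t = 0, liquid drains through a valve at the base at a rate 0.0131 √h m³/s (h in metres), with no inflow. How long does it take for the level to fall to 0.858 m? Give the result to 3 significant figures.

A dh/dt = −Q_out = −0.0131 √h.
Separate and integrate: 2(√h − √h₀) = −(0.0131/A) t.
t = 2A(√h₀ − √h)/0.0131 = 2·3.07·(√1.64 − √0.858)/0.0131
  = 6.1400 × (1.2806 − 0.92628) / 0.0131 = 166.08 s.

166 s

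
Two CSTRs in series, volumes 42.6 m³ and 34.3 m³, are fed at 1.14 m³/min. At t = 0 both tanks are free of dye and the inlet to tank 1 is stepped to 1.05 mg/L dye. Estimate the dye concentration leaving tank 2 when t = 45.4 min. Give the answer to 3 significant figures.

0.410 mg/L

Each tank obeys Vᵢ dCᵢ/dt = Q(Cᵢ₋₁ − Cᵢ), so τᵢ = Vᵢ/Q.
τ₁ = 42.6/1.14 = 37.368 min; τ₂ = 34.3/1.14 = 30.088 min.
Tank 1: C₁ = C_in(1 − e^(−t/τ₁)). Tank 2 (τ₁ ≠ τ₂): C₂ = C_in[1 − (τ₁ e^(−t/τ₁) − τ₂ e^(−t/τ₂))/(τ₁ − τ₂)].
At t = 45.4: e^(−t/τ₁) = 0.29673, e^(−t/τ₂) = 0.22115.
C₂ = 1.05·[1 − (37.368·0.29673 − 30.088·0.22115)/(7.2807)] = 1.05·0.39092 = 0.41047 mg/L.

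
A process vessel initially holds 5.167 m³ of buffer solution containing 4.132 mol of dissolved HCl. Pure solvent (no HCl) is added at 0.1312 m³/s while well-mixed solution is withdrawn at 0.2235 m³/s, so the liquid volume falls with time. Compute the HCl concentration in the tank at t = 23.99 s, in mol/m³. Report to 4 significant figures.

Let m(t) be the amount of HCl. Volume: V(t) = V₀ + (Q_in − Q_out) t = 5.167 − 0.0923000 t; V(23.99) = 2.95272 m³.
Solute balance: dm/dt = 0 − Q_out C = −Q_out m/V(t).
dm/m = −Q_out dt/(V₀ − 0.0923000 t); integrating gives ln(m/m₀) = −(Q_out/(Q_in−Q_out)) ln(V/V₀).
m = m₀ (V₀/V)^(Q_out/(Q_in−Q_out)) = 4.132 × (5.167/2.95272)^(-2.42145) = 1.06588 mol.
C = m/V = 1.06588/2.95272 = 0.360983 mol/m³.

0.3610 mol/m³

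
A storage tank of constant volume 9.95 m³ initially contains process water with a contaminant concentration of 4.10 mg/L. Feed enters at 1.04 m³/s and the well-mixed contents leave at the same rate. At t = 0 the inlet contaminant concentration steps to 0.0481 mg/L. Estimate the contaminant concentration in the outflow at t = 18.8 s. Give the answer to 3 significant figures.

Species balance on the tank: V dC/dt = Q(C_in − C).
Time constant τ = V/Q = 9.95/1.04 = 9.5673 s.
This is linear first-order; C(t) = C_in + (C₀ − C_in) e^(−t/τ).
C(18.8) = 0.0481 + (4.10 − 0.0481)·e^(−18.8/9.5673) = 0.0481 + (4.0519)·0.14015 = 0.61598 mg/L.

0.616 mg/L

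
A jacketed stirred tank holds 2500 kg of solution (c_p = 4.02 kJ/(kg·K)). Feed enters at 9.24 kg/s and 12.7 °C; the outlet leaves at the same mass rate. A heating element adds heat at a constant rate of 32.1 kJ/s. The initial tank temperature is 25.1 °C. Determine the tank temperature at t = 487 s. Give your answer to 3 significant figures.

M c_p dT/dt = ṁ c_p (T_in − T) + Q̇.
τ = M/ṁ = 270.56 s; T_ss = T_in + Q̇/(ṁ c_p) = 12.7 + 32.1/(9.24·4.02) = 13.564 °C.
Solution: T(t) = T_ss + (T₀ − T_ss) e^(−t/τ).
T(487) = 13.564 + (11.536)·e^(−487/270.56) = 13.564 + (11.536)·0.16531 = 15.471 °C.

15.5 °C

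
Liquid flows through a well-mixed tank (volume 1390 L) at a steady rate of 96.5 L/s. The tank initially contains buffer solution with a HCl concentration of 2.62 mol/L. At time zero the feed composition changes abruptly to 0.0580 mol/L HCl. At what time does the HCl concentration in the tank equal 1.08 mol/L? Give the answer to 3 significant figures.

Species balance: V dC/dt = Q(C_in − C) ⇒ τ = V/Q = 14.404 s.
C(t) = C_in + (C₀ − C_in) e^(−t/τ). Set C = 1.08 and solve for t:
e^(−t/τ) = (C − C_in)/(C₀ − C_in) = (1.08 − 0.0580)/(2.62 − 0.0580) = 0.39891
t = −τ ln(…) = 14.404 × 0.91903 = 13.238 s.

13.2 s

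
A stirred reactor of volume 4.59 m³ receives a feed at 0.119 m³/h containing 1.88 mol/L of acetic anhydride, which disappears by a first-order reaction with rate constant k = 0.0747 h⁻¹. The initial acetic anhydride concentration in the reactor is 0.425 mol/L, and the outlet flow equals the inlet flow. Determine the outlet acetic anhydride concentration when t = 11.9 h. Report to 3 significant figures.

0.466 mol/L

Accumulation = in − out − consumed: V dC/dt = Q C_in − Q C − k V C.
dC/dt = (Q/V) C_in − (Q/V + k) C; effective rate a = Q/V + k = 0.025926 + 0.0747 = 0.10063 h⁻¹.
C_ss = Q C_in/(Q + kV) = 0.48438 mol/L; C(t) = C_ss + (C₀ − C_ss) e^(−a t).
C(11.9) = 0.48438 + (-0.059376)·e^(−0.10063·11.9) = 0.48438 + (-0.059376)·0.30196 = 0.46645 mol/L.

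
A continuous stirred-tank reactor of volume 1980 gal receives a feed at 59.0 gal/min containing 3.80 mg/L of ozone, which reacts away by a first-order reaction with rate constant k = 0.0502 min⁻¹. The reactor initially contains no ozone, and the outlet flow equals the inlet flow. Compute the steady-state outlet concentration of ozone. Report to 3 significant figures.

Accumulation = in − out − consumed: V dC/dt = Q C_in − Q C − k V C.
Steady state (dC/dt = 0): C_ss = Q C_in/(Q + kV) = C_in/(1 + kV/Q).
C_ss = 59.0·3.80/(59.0 + 0.0502·1980) = 224.20/158.40 = 1.4154 mg/L.

1.42 mg/L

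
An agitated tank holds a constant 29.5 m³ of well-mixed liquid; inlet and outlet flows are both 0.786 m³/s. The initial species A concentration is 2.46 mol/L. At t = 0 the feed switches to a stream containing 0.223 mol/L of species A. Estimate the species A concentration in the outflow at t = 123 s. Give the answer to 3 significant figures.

Transient balance on the dissolved component: V dC/dt = Q(C_in − C).
Time constant τ = V/Q = 29.5/0.786 = 37.532 s.
This is linear first-order; C(t) = C_in + (C₀ − C_in) e^(−t/τ).
C(123) = 0.223 + (2.46 − 0.223)·e^(−123/37.532) = 0.223 + (2.2370)·0.037733 = 0.30741 mol/L.

0.307 mol/L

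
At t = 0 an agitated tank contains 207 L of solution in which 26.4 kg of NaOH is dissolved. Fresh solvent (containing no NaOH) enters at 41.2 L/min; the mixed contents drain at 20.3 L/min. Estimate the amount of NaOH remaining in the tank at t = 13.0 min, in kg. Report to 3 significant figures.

11.7 kg

Let m(t) be the amount of NaOH. Volume: V(t) = V₀ + (Q_in − Q_out) t = 207 + 20.900 t; V(13.0) = 478.70 L.
Solute balance: dm/dt = 0 − Q_out C = −Q_out m/V(t).
dm/m = −Q_out dt/(V₀ + 20.900 t); integrating gives ln(m/m₀) = −(Q_out/(Q_in−Q_out)) ln(V/V₀).
m = m₀ (V₀/V)^(Q_out/(Q_in−Q_out)) = 26.4 × (207/478.70)^(0.97129) = 11.694 kg.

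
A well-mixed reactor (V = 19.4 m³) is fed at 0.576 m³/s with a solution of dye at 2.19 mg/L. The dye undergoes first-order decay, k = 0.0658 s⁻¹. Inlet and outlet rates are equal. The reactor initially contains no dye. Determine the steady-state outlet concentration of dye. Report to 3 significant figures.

V dC/dt = Q(C_in − C) − k V C.
At steady state: 0 = Q C_in − (Q + kV) C_ss, so C_ss = Q C_in/(Q + kV).
C_ss = 0.576·2.19/(0.576 + 0.0658·19.4) = 1.2614/1.8525 = 0.68093 mg/L.

0.681 mg/L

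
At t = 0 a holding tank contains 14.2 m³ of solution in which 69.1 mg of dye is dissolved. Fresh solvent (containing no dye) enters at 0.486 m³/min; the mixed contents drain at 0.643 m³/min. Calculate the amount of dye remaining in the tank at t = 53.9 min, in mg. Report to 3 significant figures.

Let m(t) be the amount of dye. Volume: V(t) = V₀ + (Q_in − Q_out) t = 14.2 − 0.15700 t; V(53.9) = 5.7377 m³.
No dye enters, so dm/dt = −Q_out · (m/V).
dm/m = −Q_out dt/(V₀ − 0.15700 t); integrating gives ln(m/m₀) = −(Q_out/(Q_in−Q_out)) ln(V/V₀).
m = m₀ (V₀/V)^(Q_out/(Q_in−Q_out)) = 69.1 × (14.2/5.7377)^(-4.0955) = 1.6892 mg.

1.69 mg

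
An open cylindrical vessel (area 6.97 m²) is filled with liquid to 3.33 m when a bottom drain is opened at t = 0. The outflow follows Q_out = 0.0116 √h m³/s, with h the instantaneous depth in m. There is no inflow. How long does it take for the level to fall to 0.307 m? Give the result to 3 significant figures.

1530 s

A dh/dt = −Q_out = −0.0116 √h.
∫ h^(−1/2) dh = −(0.0116/A) ∫ dt, giving 2√h = 2√h₀ − (0.0116/A) t.
t = 2A(√h₀ − √h)/0.0116 = 2·6.97·(√3.33 − √0.307)/0.0116
  = 13.940 × (1.8248 − 0.55408) / 0.0116 = 1527.1 s.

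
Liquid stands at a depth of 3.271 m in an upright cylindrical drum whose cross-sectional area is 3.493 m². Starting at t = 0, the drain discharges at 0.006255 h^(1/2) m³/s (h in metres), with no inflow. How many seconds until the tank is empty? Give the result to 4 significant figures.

2020 s

With no inflow, A dh/dt = −0.006255 √h.
This is separable: 2 d(√h)/dt = −0.006255/A, so √h = √h₀ − (0.006255/(2A)) t.
Tank is empty when √h = 0: t_empty = 2A√h₀/0.006255.
t_empty = 2·3.493·√3.271/0.006255 = 6.98600·1.80859/0.006255 = 2019.95 s.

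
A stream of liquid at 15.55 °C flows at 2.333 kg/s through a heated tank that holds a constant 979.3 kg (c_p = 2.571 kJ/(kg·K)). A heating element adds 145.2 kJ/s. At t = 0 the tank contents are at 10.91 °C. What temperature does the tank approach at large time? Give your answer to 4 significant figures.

M c_p dT/dt = ṁ c_p (T_in − T) + Q̇.
At steady state dT/dt = 0 ⇒ T_ss = T_in + Q̇/(ṁ c_p) = 15.55 + 145.2/(2.333·2.571) = 39.7575 °C.

39.76 °C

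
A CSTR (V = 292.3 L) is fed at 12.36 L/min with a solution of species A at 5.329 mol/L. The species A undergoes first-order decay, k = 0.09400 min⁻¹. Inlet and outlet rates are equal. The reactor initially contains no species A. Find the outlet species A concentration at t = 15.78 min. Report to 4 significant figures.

1.461 mol/L

Accumulation = in − out − consumed: V dC/dt = Q C_in − Q C − k V C.
dC/dt = (Q/V) C_in − (Q/V + k) C; effective rate a = Q/V + k = 0.0422853 + 0.09400 = 0.136285 min⁻¹.
C_ss = Q C_in/(Q + kV) = 1.65343 mol/L; C(t) = C_ss + (C₀ − C_ss) e^(−a t).
C(15.78) = 1.65343 + (-1.65343)·e^(−0.136285·15.78) = 1.65343 + (-1.65343)·0.116416 = 1.46095 mol/L.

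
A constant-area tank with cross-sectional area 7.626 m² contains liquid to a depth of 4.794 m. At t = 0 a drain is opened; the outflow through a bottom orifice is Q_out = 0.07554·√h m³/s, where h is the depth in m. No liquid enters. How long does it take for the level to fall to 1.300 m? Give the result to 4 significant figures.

A dh/dt = −Q_out = −0.07554 √h.
∫ h^(−1/2) dh = −(0.07554/A) ∫ dt, giving 2√h = 2√h₀ − (0.07554/A) t.
t = 2A(√h₀ − √h)/0.07554 = 2·7.626·(√4.794 − √1.300)/0.07554
  = 15.2520 × (2.18952 − 1.14018) / 0.07554 = 211.869 s.

211.9 s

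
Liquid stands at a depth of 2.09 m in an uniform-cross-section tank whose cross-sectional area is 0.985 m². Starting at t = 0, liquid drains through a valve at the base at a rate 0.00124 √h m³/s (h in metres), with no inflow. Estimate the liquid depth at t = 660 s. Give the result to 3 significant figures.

1.06 m

With no inflow, A dh/dt = −0.00124 √h.
∫ h^(−1/2) dh = −(0.00124/A) ∫ dt, giving 2√h = 2√h₀ − (0.00124/A) t.
√h = √2.09 − 0.00124·660/(2·0.985) = 1.4457 − 0.41543 = 1.0303.
h = 1.0303² = 1.0614 m.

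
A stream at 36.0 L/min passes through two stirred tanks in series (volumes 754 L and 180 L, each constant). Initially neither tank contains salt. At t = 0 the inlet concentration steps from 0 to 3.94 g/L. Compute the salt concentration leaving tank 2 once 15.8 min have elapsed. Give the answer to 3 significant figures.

Each tank obeys Vᵢ dCᵢ/dt = Q(Cᵢ₋₁ − Cᵢ), so τᵢ = Vᵢ/Q.
τ₁ = 754/36.0 = 20.944 min; τ₂ = 180/36.0 = 5.0000 min.
Tank 1: C₁ = C_in(1 − e^(−t/τ₁)). Tank 2 (τ₁ ≠ τ₂): C₂ = C_in[1 − (τ₁ e^(−t/τ₁) − τ₂ e^(−t/τ₂))/(τ₁ − τ₂)].
At t = 15.8: e^(−t/τ₁) = 0.47030, e^(−t/τ₂) = 0.042426.
C₂ = 3.94·[1 − (20.944·0.47030 − 5.0000·0.042426)/(15.944)] = 3.94·0.39552 = 1.5583 g/L.

1.56 g/L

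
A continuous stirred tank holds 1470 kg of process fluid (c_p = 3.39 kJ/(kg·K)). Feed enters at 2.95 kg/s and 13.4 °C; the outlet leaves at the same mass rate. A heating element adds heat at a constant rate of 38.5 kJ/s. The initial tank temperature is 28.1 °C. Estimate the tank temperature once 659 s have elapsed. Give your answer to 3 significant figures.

First-law balance (no shaft work): M c_p dT/dt = ṁ c_p (T_in − T) + 38.5.
τ = M/ṁ = 498.31 s; T_ss = T_in + Q̇/(ṁ c_p) = 13.4 + 38.5/(2.95·3.39) = 17.250 °C.
This is linear first-order; T(t) = T_ss + (T₀ − T_ss) e^(−t/τ).
T(659) = 17.250 + (10.850)·e^(−659/498.31) = 17.250 + (10.850)·0.26647 = 20.141 °C.

20.1 °C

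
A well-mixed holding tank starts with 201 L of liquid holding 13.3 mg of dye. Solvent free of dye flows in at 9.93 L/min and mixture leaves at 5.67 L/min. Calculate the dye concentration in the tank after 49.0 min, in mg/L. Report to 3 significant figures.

0.0126 mg/L

Total volume: dV/dt = Q_in − Q_out = 4.2600 L/min, so V(t) = 201 + 4.2600 t and V(49.0) = 409.74 L.
Solute balance: dm/dt = 0 − Q_out C = −Q_out m/V(t).
dm/m = −Q_out dt/(V₀ + 4.2600 t); integrating gives ln(m/m₀) = −(Q_out/(Q_in−Q_out)) ln(V/V₀).
m = m₀ (V₀/V)^(Q_out/(Q_in−Q_out)) = 13.3 × (201/409.74)^(1.3310) = 5.1542 mg.
C = m/V = 5.1542/409.74 = 0.012579 mg/L.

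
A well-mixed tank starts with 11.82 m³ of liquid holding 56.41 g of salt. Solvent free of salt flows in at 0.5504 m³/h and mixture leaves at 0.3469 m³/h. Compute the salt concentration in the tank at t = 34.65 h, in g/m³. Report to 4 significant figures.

1.346 g/m³

Total volume: dV/dt = Q_in − Q_out = 0.203500 m³/h, so V(t) = 11.82 + 0.203500 t and V(34.65) = 18.8713 m³.
No salt enters, so dm/dt = −Q_out · (m/V).
dm/m = −Q_out dt/(V₀ + 0.203500 t); integrating gives ln(m/m₀) = −(Q_out/(Q_in−Q_out)) ln(V/V₀).
m = m₀ (V₀/V)^(Q_out/(Q_in−Q_out)) = 56.41 × (11.82/18.8713)^(1.70467) = 25.4094 g.
C = m/V = 25.4094/18.8713 = 1.34646 g/m³.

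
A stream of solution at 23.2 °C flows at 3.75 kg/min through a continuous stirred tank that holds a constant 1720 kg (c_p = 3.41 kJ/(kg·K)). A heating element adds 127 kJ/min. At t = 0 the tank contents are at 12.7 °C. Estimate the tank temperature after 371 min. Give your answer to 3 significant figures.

24.0 °C

M c_p dT/dt = ṁ c_p (T_in − T) + Q̇.
Rearrange: dT/dt = (T_ss − T)/τ with τ = M/ṁ = 458.67 min and T_ss = T_in + Q̇/(ṁ c_p) = 33.132 °C.
T approaches T_ss exponentially: T(t) = T_ss + (T₀ − T_ss) e^(−t/τ).
T(371) = 33.132 + (-20.432)·e^(−371/458.67) = 33.132 + (-20.432)·0.44536 = 24.032 °C.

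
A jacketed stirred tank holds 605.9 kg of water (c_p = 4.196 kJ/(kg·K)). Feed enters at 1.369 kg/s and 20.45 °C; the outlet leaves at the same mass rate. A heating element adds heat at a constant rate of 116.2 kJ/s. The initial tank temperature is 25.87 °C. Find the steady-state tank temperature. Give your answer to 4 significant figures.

Heat balance on the well-mixed liquid: M c_p dT/dt = ṁ c_p (T_in − T) + 116.2.
At steady state dT/dt = 0 ⇒ T_ss = T_in + Q̇/(ṁ c_p) = 20.45 + 116.2/(1.369·4.196) = 40.6787 °C.

40.68 °C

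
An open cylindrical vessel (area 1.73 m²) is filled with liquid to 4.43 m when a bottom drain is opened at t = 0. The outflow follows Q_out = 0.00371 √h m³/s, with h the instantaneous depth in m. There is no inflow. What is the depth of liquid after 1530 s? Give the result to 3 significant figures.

0.215 m

Mass balance (ρ constant): A dh/dt = −0.00371 √h.
This is separable: 2 d(√h)/dt = −0.00371/A, so √h = √h₀ − (0.00371/(2A)) t.
√h = √4.43 − 0.00371·1530/(2·1.73) = 2.1048 − 1.6405 = 0.46421.
h = 0.46421² = 0.21549 m.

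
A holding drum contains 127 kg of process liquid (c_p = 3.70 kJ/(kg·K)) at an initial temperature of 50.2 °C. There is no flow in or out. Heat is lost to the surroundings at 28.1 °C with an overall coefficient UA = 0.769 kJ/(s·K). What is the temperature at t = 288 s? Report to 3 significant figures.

M c_p dT/dt = −UA(T − T_amb).
dT/dt = (T_ss − T)/τ with T_ss = T_amb = 28.100 °C, τ = M c_p/UA = 127·3.70/0.769 = 611.05 s.
This is linear first-order; T(t) = T_ss + (T₀ − T_ss) e^(−t/τ).
T(288) = 28.100 + (22.100)·0.62418 = 41.894 °C.

41.9 °C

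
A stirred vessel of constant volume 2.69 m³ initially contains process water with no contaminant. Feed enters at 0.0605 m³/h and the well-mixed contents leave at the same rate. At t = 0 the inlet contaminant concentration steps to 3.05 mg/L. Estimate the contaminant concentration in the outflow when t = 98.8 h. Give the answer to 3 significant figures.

Mass balance on the solute (V constant): V dC/dt = Q(C_in − C).
Time constant τ = V/Q = 2.69/0.0605 = 44.463 h.
This is linear first-order; C(t) = C_in + (C₀ − C_in) e^(−t/τ).
C(98.8) = 3.05 + (0 − 3.05)·e^(−98.8/44.463) = 3.05 + (-3.0500)·0.10838 = 2.7194 mg/L.

2.72 mg/L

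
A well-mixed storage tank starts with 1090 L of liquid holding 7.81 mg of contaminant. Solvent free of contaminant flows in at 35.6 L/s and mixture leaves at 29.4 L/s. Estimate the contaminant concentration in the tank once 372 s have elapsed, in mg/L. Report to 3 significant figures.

1.05e-05 mg/L

Total volume: dV/dt = Q_in − Q_out = 6.2000 L/s, so V(t) = 1090 + 6.2000 t and V(372) = 3396.4 L.
Species balance (pure solvent in): dm/dt = −Q_out · m/V(t).
dm/m = −Q_out dt/(V₀ + 6.2000 t); integrating gives ln(m/m₀) = −(Q_out/(Q_in−Q_out)) ln(V/V₀).
m = m₀ (V₀/V)^(Q_out/(Q_in−Q_out)) = 7.81 × (1090/3396.4)^(4.7419) = 0.035651 mg.
C = m/V = 0.035651/3396.4 = 1.0497e-05 mg/L.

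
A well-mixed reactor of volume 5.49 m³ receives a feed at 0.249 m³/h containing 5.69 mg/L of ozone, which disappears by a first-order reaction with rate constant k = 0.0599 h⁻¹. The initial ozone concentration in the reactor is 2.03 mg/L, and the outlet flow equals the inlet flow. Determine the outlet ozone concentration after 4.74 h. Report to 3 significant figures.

2.20 mg/L

V dC/dt = Q(C_in − C) − k V C.
dC/dt = (Q/V) C_in − (Q/V + k) C; effective rate a = Q/V + k = 0.045355 + 0.0599 = 0.10526 h⁻¹.
C_ss = Q C_in/(Q + kV) = 2.4519 mg/L; C(t) = C_ss + (C₀ − C_ss) e^(−a t).
C(4.74) = 2.4519 + (-0.42186)·e^(−0.10526·4.74) = 2.4519 + (-0.42186)·0.60719 = 2.1957 mg/L.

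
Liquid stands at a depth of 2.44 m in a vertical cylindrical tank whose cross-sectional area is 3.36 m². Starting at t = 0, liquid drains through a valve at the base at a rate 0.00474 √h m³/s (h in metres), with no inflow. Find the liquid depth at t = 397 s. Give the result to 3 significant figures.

Unsteady balance on liquid volume: A dh/dt = −0.00474 √h.
∫ h^(−1/2) dh = −(0.00474/A) ∫ dt, giving 2√h = 2√h₀ − (0.00474/A) t.
√h = √2.44 − 0.00474·397/(2·3.36) = 1.5620 − 0.28003 = 1.2820.
h = 1.2820² = 1.6436 m.

1.64 m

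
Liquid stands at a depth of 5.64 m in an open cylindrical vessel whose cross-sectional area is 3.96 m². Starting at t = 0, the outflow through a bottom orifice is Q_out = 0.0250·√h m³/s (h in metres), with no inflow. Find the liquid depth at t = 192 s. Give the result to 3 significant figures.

With no inflow, A dh/dt = −0.0250 √h.
Separate and integrate: 2(√h − √h₀) = −(0.0250/A) t.
√h = √5.64 − 0.0250·192/(2·3.96) = 2.3749 − 0.60606 = 1.7688.
h = 1.7688² = 3.1287 m.

3.13 m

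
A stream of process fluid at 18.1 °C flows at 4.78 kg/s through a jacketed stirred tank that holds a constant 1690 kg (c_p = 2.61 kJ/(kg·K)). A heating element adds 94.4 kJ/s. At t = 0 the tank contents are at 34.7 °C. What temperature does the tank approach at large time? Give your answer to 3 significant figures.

Heat balance on the well-mixed liquid: M c_p dT/dt = ṁ c_p (T_in − T) + 94.4.
At steady state dT/dt = 0 ⇒ T_ss = T_in + Q̇/(ṁ c_p) = 18.1 + 94.4/(4.78·2.61) = 25.667 °C.

25.7 °C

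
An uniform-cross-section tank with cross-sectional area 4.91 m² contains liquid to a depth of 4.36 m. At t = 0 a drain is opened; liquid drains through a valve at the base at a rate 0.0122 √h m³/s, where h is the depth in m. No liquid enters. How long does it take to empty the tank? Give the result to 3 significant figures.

1680 s

A dh/dt = −Q_out = −0.0122 √h.
∫ h^(−1/2) dh = −(0.0122/A) ∫ dt, giving 2√h = 2√h₀ − (0.0122/A) t.
Set h = 0: 2√h₀ = (0.0122/A) t_empty ⇒ t_empty = 2A√h₀/0.0122.
t_empty = 2·4.91·√4.36/0.0122 = 9.8200·2.0881/0.0122 = 1680.7 s.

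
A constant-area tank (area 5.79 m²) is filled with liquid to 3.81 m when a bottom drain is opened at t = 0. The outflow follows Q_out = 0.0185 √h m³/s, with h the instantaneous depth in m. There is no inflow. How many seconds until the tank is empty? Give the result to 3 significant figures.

A dh/dt = −Q_out = −0.0185 √h.
This is separable: 2 d(√h)/dt = −0.0185/A, so √h = √h₀ − (0.0185/(2A)) t.
Set h = 0: 2√h₀ = (0.0185/A) t_empty ⇒ t_empty = 2A√h₀/0.0185.
t_empty = 2·5.79·√3.81/0.0185 = 11.580·1.9519/0.0185 = 1221.8 s.

1220 s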